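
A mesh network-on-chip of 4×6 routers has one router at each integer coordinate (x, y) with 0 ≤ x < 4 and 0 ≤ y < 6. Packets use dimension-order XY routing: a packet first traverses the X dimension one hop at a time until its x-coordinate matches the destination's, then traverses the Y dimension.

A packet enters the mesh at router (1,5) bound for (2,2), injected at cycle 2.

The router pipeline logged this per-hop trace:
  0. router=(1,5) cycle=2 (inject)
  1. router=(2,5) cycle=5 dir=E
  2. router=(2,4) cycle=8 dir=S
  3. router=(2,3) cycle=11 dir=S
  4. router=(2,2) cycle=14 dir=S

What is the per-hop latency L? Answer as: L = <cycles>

Δcyc across hop 0→1: 5 − 2 = 3.
Each hop adds L, hence L = 3.

L = 3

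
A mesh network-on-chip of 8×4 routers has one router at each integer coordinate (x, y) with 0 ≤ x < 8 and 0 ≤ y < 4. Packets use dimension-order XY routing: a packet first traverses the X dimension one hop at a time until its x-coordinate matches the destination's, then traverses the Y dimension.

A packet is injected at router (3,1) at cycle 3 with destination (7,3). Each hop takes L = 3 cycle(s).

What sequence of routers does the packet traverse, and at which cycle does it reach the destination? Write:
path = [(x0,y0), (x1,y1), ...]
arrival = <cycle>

path = [(3,1), (4,1), (5,1), (6,1), (7,1), (7,2), (7,3)]
arrival = 21

[0] x=3 y=1 t=3
[1] x=4 y=1 t=6 →E
[2] x=5 y=1 t=9 →E
[3] x=6 y=1 t=12 →E
[4] x=7 y=1 t=15 →E
[5] x=7 y=2 t=18 →N
[6] x=7 y=3 t=21 →N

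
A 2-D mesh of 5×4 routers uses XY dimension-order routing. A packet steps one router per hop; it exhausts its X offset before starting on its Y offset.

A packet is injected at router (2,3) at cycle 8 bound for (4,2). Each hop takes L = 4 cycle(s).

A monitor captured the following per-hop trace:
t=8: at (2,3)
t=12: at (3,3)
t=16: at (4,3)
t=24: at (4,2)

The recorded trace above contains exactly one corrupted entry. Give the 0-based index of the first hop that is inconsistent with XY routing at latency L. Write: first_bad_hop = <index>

first_bad_hop = 3

  1: Δx=+1 Δy=+0 Δt=4 [ok]
  2: Δx=+1 Δy=+0 Δt=4 [ok]
  3: Δx=+0 Δy=-1 Δt=8 [BAD: Δcyc=8≠L]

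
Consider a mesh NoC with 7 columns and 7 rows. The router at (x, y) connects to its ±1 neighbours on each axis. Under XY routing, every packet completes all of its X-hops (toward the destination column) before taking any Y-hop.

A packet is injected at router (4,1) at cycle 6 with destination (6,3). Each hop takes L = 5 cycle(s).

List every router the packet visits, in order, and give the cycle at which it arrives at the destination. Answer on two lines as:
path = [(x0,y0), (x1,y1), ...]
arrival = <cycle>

  0. router=(4,1) cycle=6 (inject)
  1. router=(5,1) cycle=11 dir=E
  2. router=(6,1) cycle=16 dir=E
  3. router=(6,2) cycle=21 dir=N
  4. router=(6,3) cycle=26 dir=N

path = [(4,1), (5,1), (6,1), (6,2), (6,3)]
arrival = 26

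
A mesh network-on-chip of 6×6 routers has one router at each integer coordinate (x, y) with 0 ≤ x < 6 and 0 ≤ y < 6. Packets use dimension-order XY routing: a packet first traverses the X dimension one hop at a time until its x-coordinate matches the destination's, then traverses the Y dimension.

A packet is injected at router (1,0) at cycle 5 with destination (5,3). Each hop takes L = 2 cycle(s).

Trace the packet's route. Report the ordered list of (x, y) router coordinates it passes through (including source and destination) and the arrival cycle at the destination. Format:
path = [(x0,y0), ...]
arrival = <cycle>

t=5: at (1,0)
t=7: at (2,0) after E
t=9: at (3,0) after E
t=11: at (4,0) after E
t=13: at (5,0) after E
t=15: at (5,1) after N
t=17: at (5,2) after N
t=19: at (5,3) after N

path = [(1,0), (2,0), (3,0), (4,0), (5,0), (5,1), (5,2), (5,3)]
arrival = 19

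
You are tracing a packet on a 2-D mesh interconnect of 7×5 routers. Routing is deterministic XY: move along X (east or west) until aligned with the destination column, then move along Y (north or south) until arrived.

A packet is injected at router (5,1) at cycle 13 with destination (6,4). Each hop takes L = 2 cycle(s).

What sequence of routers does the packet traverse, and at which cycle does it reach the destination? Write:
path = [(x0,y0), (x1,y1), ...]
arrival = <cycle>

path = [(5,1), (6,1), (6,2), (6,3), (6,4)]
arrival = 21

hop 0: (5,1) @ cyc 13
hop 1: (6,1) @ cyc 15  [E]
hop 2: (6,2) @ cyc 17  [N]
hop 3: (6,3) @ cyc 19  [N]
hop 4: (6,4) @ cyc 21  [N]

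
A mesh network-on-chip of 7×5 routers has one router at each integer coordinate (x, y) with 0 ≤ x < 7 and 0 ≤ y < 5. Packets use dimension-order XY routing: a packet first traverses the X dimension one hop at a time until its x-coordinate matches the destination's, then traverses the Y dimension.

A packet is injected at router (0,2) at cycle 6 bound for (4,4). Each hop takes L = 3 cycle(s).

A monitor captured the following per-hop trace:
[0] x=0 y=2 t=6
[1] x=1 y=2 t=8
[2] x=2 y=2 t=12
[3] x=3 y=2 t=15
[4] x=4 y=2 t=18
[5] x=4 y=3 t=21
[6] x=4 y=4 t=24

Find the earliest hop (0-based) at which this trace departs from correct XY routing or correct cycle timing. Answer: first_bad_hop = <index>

hop 1: step (+1,+0), +2 cyc — BAD: Δcyc=2≠L

first_bad_hop = 1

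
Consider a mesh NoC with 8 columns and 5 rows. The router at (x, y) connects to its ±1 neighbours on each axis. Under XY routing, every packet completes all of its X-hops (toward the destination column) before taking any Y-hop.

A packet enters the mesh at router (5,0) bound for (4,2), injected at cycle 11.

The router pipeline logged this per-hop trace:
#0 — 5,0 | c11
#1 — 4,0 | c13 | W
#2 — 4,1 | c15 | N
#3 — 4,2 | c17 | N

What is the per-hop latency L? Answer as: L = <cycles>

L = 2

From hop 0 (11) to hop 1 (13): +2 cycles.
Each hop adds L, hence L = 2.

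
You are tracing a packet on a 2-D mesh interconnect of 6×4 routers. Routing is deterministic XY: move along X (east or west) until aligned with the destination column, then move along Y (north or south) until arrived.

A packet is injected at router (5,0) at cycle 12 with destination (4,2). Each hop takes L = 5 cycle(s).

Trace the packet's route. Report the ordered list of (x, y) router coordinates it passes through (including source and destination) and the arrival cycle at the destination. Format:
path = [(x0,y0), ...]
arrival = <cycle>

path = [(5,0), (4,0), (4,1), (4,2)]
arrival = 27

hop 0: (5,0) @ cyc 12
hop 1: (4,0) @ cyc 17  [W]
hop 2: (4,1) @ cyc 22  [N]
hop 3: (4,2) @ cyc 27  [N]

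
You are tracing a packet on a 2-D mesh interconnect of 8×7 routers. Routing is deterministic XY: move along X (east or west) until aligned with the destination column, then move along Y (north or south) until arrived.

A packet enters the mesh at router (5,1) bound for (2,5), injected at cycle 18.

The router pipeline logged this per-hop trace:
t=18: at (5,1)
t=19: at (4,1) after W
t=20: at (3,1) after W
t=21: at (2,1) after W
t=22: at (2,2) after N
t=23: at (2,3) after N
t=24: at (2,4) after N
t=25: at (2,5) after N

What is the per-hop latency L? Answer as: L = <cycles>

From hop 0 (18) to hop 1 (19): +1 cycles.
One hop costs L cycles, so L = 1.

L = 1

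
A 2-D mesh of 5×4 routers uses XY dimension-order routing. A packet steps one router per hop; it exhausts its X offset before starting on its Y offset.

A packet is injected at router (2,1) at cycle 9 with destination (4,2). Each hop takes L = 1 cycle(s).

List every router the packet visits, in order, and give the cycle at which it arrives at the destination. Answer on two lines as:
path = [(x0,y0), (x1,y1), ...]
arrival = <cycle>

t=9: at (2,1)
t=10: at (3,1) after E
t=11: at (4,1) after E
t=12: at (4,2) after N

path = [(2,1), (3,1), (4,1), (4,2)]
arrival = 12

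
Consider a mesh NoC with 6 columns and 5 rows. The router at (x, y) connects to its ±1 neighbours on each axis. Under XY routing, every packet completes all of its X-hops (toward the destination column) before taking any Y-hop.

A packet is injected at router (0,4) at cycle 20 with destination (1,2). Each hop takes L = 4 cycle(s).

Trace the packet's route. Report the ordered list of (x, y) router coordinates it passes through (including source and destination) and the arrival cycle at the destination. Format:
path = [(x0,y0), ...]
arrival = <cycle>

path = [(0,4), (1,4), (1,3), (1,2)]
arrival = 32

hop 0: (0,4) @ cyc 20
hop 1: (1,4) @ cyc 24  [E]
hop 2: (1,3) @ cyc 28  [S]
hop 3: (1,2) @ cyc 32  [S]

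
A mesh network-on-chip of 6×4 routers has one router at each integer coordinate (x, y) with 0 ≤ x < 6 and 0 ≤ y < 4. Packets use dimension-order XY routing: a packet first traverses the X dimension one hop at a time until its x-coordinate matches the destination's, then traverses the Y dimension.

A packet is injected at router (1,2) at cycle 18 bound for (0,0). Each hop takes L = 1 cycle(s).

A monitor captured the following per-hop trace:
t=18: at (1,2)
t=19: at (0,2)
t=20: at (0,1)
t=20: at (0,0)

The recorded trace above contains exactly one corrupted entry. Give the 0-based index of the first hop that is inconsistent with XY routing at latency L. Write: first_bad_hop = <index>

first_bad_hop = 3

hop 1: step (-1,+0), +1 cyc — ok
hop 2: step (+0,-1), +1 cyc — ok
hop 3: step (+0,-1), +0 cyc — BAD: Δcyc=0≠L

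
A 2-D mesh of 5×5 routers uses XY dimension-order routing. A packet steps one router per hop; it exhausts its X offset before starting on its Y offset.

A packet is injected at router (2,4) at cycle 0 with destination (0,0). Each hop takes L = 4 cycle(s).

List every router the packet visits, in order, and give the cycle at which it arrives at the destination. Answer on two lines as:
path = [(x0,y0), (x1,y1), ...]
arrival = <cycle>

#0 — 2,4 | c0
#1 — 1,4 | c4 | W
#2 — 0,4 | c8 | W
#3 — 0,3 | c12 | S
#4 — 0,2 | c16 | S
#5 — 0,1 | c20 | S
#6 — 0,0 | c24 | S

path = [(2,4), (1,4), (0,4), (0,3), (0,2), (0,1), (0,0)]
arrival = 24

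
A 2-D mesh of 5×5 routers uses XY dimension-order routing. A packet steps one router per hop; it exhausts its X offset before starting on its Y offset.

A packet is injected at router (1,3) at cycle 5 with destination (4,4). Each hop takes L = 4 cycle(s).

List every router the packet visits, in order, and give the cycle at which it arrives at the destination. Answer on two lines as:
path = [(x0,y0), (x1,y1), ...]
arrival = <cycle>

path = [(1,3), (2,3), (3,3), (4,3), (4,4)]
arrival = 21

[0] x=1 y=3 t=5
[1] x=2 y=3 t=9 →E
[2] x=3 y=3 t=13 →E
[3] x=4 y=3 t=17 →E
[4] x=4 y=4 t=21 →N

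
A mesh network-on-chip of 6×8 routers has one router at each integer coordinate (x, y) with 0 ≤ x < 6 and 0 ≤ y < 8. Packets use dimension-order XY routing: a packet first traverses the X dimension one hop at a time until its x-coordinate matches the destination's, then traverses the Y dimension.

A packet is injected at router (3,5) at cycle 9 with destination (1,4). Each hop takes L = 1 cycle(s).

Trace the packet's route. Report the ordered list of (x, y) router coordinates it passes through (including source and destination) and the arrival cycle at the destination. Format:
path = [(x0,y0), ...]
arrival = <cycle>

path = [(3,5), (2,5), (1,5), (1,4)]
arrival = 12

  0. router=(3,5) cycle=9 (inject)
  1. router=(2,5) cycle=10 dir=W
  2. router=(1,5) cycle=11 dir=W
  3. router=(1,4) cycle=12 dir=S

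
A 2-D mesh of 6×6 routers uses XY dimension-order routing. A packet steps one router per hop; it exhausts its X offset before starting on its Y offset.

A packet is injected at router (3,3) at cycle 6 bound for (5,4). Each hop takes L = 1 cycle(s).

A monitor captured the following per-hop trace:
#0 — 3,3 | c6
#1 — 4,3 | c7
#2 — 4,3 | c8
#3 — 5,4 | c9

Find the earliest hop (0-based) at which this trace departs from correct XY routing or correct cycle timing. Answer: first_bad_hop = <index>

first_bad_hop = 2

hop 1: step (+1,+0), +1 cyc — ok
hop 2: step (+0,+0), +1 cyc — BAD: non-unit step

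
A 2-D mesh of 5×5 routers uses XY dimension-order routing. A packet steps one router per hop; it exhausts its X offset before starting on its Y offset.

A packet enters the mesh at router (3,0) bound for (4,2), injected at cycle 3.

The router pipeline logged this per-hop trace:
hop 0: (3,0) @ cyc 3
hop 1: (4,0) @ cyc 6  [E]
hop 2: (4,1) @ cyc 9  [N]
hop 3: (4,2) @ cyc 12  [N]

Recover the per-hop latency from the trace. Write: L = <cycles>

L = 3

Between hops 0 and 1 the cycle counter advances 6 − 3 = 3.
Each hop adds L, hence L = 3.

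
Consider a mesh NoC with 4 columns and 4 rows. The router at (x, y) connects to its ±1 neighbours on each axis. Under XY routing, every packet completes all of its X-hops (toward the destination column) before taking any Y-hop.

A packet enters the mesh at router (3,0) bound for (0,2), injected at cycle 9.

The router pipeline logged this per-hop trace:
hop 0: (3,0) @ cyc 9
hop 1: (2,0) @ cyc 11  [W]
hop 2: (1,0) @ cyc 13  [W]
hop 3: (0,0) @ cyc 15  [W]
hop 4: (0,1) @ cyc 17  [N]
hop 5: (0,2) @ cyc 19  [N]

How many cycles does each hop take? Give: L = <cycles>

Between hops 0 and 1 the cycle counter advances 11 − 9 = 2.
Each hop adds L, hence L = 2.

L = 2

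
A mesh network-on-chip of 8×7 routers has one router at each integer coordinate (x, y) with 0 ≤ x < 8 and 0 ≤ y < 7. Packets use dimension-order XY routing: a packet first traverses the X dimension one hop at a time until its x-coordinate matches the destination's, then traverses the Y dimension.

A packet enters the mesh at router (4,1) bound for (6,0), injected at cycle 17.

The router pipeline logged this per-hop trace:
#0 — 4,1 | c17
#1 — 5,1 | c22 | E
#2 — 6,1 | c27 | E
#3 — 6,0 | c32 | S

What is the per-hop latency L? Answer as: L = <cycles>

cyc[1] − cyc[0] = 22 − 17 = 5.
Each hop adds L, hence L = 5.

L = 5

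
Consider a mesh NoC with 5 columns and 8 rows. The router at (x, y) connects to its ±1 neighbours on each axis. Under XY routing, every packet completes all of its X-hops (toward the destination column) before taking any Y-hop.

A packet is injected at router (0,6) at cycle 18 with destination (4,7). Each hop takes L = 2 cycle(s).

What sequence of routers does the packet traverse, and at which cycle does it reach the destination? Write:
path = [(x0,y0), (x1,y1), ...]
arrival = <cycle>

path = [(0,6), (1,6), (2,6), (3,6), (4,6), (4,7)]
arrival = 28

  0. router=(0,6) cycle=18 (inject)
  1. router=(1,6) cycle=20 dir=E
  2. router=(2,6) cycle=22 dir=E
  3. router=(3,6) cycle=24 dir=E
  4. router=(4,6) cycle=26 dir=E
  5. router=(4,7) cycle=28 dir=N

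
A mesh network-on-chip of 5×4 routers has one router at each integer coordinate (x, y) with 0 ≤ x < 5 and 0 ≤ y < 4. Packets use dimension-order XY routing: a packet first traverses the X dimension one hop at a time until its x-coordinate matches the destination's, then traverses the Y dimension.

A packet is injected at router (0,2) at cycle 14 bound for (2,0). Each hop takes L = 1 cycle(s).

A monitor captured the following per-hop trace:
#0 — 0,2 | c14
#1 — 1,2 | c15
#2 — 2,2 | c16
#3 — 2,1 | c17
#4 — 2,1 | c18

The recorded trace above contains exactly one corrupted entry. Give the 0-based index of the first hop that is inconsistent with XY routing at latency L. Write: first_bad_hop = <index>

  1: Δx=+1 Δy=+0 Δt=1 [ok]
  2: Δx=+1 Δy=+0 Δt=1 [ok]
  3: Δx=+0 Δy=-1 Δt=1 [ok]
  4: Δx=+0 Δy=+0 Δt=1 [BAD: non-unit step]

first_bad_hop = 4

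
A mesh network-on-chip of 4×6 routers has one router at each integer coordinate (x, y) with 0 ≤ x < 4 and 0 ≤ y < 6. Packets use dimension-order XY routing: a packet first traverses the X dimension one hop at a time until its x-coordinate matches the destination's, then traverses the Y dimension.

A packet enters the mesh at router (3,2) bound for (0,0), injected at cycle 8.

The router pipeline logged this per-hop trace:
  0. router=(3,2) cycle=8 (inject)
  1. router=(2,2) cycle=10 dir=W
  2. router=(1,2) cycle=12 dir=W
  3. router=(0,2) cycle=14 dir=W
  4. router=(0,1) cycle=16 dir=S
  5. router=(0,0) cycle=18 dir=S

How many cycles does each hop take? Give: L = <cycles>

L = 2

Δcyc across hop 0→1: 10 − 8 = 2.
That increment is L by definition: L = 2.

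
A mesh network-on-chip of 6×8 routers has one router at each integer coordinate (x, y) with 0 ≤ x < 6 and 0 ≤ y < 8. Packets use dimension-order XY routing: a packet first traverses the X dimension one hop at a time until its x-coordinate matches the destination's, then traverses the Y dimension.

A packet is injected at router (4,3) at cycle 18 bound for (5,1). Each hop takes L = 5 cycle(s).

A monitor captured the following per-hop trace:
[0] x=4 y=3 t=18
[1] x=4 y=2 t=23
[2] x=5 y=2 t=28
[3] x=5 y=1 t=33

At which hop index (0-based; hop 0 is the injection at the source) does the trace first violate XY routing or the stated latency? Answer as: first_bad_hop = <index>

first_bad_hop = 1

check 1→ d=(0,-1) cyc+5: BAD: Y-move but x=4≠5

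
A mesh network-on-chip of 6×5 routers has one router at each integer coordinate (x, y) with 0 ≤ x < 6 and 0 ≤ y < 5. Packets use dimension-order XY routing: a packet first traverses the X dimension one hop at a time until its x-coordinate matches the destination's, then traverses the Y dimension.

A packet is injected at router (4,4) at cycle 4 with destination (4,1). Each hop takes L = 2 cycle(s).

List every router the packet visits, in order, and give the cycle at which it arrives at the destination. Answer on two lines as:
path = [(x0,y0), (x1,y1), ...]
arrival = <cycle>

path = [(4,4), (4,3), (4,2), (4,1)]
arrival = 10

[0] x=4 y=4 t=4
[1] x=4 y=3 t=6 →S
[2] x=4 y=2 t=8 →S
[3] x=4 y=1 t=10 →S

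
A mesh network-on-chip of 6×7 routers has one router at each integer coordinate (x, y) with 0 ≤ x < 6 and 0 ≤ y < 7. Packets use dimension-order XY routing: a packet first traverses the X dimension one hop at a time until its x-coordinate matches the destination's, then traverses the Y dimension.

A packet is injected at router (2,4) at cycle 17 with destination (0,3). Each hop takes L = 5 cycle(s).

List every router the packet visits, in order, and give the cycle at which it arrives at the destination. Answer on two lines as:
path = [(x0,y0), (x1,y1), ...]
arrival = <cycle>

  0. router=(2,4) cycle=17 (inject)
  1. router=(1,4) cycle=22 dir=W
  2. router=(0,4) cycle=27 dir=W
  3. router=(0,3) cycle=32 dir=S

path = [(2,4), (1,4), (0,4), (0,3)]
arrival = 32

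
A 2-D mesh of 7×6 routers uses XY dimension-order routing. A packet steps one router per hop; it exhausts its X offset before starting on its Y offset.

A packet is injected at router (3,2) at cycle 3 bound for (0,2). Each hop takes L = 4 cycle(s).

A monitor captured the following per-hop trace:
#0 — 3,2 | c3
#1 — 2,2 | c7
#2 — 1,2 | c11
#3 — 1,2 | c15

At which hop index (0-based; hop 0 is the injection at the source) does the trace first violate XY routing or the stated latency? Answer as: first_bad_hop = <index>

first_bad_hop = 3

hop 1: step (-1,+0), +4 cyc — ok
hop 2: step (-1,+0), +4 cyc — ok
hop 3: step (+0,+0), +4 cyc — BAD: non-unit step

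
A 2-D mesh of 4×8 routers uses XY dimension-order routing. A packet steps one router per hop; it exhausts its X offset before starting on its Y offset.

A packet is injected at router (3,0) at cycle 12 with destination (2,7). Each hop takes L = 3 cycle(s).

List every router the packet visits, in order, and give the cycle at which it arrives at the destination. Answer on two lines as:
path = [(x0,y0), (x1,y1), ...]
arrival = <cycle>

hop 0: (3,0) @ cyc 12
hop 1: (2,0) @ cyc 15  [W]
hop 2: (2,1) @ cyc 18  [N]
hop 3: (2,2) @ cyc 21  [N]
hop 4: (2,3) @ cyc 24  [N]
hop 5: (2,4) @ cyc 27  [N]
hop 6: (2,5) @ cyc 30  [N]
hop 7: (2,6) @ cyc 33  [N]
hop 8: (2,7) @ cyc 36  [N]

path = [(3,0), (2,0), (2,1), (2,2), (2,3), (2,4), (2,5), (2,6), (2,7)]
arrival = 36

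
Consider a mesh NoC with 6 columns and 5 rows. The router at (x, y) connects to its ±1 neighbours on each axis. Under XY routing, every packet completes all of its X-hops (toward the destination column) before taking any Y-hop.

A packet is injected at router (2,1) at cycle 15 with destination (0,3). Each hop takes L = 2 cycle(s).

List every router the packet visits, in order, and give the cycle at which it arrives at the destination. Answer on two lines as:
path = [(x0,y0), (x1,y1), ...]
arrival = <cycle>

path = [(2,1), (1,1), (0,1), (0,2), (0,3)]
arrival = 23

t=15: at (2,1)
t=17: at (1,1) after W
t=19: at (0,1) after W
t=21: at (0,2) after N
t=23: at (0,3) after N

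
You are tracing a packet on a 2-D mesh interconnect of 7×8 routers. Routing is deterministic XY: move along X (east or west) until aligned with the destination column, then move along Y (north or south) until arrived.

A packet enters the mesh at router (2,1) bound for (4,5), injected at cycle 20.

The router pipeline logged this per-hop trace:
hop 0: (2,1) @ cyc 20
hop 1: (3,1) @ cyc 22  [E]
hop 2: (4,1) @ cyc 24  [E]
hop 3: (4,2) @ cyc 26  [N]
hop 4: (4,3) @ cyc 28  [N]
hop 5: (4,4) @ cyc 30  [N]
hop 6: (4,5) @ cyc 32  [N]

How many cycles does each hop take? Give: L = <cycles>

L = 2

Δcyc across hop 0→1: 22 − 20 = 2.
That increment is L by definition: L = 2.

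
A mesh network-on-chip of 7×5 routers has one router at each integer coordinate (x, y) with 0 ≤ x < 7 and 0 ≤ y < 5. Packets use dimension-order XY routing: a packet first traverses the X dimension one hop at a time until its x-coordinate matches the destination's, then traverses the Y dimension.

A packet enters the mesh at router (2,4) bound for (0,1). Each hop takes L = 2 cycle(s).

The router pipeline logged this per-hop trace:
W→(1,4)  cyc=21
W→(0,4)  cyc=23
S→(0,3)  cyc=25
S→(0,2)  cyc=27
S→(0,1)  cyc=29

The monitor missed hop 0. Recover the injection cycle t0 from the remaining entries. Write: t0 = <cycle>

cyc[1] = 21 and cyc[k] = t0 + k·L for every k.
Therefore t0 = 21 − L = 19.

t0 = 19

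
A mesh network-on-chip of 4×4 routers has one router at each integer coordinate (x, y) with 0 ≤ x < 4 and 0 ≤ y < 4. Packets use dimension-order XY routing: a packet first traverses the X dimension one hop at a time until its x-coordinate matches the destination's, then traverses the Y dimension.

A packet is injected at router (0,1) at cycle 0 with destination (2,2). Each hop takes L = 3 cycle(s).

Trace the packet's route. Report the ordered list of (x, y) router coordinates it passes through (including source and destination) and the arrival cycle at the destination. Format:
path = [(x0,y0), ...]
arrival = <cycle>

#0 — 0,1 | c0
#1 — 1,1 | c3 | E
#2 — 2,1 | c6 | E
#3 — 2,2 | c9 | N

path = [(0,1), (1,1), (2,1), (2,2)]
arrival = 9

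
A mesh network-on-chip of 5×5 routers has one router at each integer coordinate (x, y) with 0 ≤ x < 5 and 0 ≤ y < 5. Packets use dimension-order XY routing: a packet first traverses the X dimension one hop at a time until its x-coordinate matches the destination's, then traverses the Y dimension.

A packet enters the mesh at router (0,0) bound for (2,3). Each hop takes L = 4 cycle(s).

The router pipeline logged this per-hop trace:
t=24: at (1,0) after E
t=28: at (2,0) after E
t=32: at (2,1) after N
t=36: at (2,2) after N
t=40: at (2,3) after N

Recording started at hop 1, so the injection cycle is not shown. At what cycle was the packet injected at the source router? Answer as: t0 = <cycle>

Hop 1 reached at cycle 24; hop k is at t0 + k·L.
Therefore t0 = 24 − L = 20.

t0 = 20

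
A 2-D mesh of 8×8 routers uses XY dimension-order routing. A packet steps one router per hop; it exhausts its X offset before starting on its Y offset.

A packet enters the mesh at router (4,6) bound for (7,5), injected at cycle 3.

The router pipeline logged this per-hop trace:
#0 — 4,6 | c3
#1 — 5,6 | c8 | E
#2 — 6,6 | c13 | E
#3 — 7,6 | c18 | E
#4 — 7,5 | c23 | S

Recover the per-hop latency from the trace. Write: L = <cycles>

From hop 0 (3) to hop 1 (8): +5 cycles.
One hop costs L cycles, so L = 5.

L = 5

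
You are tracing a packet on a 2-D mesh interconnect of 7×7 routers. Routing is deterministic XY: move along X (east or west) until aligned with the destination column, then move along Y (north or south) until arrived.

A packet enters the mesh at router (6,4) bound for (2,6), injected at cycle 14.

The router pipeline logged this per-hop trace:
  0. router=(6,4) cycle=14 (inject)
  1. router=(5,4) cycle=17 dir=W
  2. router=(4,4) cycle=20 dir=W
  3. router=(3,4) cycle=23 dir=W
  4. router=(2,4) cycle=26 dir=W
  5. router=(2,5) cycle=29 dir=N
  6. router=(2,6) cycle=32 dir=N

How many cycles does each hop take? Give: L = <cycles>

From hop 0 (14) to hop 1 (17): +3 cycles.
Per-hop latency L = Δcyc = 3.

L = 3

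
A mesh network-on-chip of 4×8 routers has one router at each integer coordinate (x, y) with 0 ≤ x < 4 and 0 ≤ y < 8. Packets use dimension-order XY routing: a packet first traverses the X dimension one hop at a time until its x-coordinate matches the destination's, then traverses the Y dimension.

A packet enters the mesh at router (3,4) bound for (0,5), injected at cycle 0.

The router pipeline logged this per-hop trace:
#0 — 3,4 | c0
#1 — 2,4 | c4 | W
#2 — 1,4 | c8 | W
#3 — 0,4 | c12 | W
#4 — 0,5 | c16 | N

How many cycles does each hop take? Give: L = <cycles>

From hop 0 (0) to hop 1 (4): +4 cycles.
Per-hop latency L = Δcyc = 4.

L = 4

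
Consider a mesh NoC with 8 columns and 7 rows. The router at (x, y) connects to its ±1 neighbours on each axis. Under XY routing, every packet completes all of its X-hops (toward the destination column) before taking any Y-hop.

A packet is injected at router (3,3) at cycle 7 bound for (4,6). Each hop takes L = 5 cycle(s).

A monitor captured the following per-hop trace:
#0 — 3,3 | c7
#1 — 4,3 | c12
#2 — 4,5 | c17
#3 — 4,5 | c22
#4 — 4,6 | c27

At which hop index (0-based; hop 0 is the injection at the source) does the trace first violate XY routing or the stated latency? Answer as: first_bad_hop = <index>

[1] (+1,+0) / 5c ⇒ ok
[2] (+0,+2) / 5c ⇒ BAD: non-unit step

first_bad_hop = 2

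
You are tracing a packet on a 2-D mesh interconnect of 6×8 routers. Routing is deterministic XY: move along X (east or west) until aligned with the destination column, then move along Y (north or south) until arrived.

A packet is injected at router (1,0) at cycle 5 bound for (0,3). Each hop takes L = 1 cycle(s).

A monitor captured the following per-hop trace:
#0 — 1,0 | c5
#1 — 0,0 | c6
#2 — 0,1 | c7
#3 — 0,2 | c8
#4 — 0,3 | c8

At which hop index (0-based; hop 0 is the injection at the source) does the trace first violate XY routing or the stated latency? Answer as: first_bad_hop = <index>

first_bad_hop = 4

  1: Δx=-1 Δy=+0 Δt=1 [ok]
  2: Δx=+0 Δy=+1 Δt=1 [ok]
  3: Δx=+0 Δy=+1 Δt=1 [ok]
  4: Δx=+0 Δy=+1 Δt=0 [BAD: Δcyc=0≠L]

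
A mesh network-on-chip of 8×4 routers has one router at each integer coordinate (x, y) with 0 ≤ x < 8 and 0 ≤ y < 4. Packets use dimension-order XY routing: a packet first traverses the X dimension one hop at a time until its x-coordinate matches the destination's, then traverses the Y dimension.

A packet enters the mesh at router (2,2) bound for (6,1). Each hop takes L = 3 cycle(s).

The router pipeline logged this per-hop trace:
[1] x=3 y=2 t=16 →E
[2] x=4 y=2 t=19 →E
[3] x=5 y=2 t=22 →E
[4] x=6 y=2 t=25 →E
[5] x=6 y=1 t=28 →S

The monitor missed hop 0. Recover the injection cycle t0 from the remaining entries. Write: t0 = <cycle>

t0 = 13

cyc[1] = 16 and cyc[k] = t0 + k·L for every k.
So t0 = 16 − 1·3 = 13.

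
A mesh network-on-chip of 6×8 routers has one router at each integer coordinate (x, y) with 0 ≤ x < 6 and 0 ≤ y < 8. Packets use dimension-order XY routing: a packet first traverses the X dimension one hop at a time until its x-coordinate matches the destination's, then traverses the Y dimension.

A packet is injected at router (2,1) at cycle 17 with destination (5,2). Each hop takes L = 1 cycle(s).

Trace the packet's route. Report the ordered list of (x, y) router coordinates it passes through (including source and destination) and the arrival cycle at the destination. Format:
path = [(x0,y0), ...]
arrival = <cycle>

path = [(2,1), (3,1), (4,1), (5,1), (5,2)]
arrival = 21

[0] x=2 y=1 t=17
[1] x=3 y=1 t=18 →E
[2] x=4 y=1 t=19 →E
[3] x=5 y=1 t=20 →E
[4] x=5 y=2 t=21 →N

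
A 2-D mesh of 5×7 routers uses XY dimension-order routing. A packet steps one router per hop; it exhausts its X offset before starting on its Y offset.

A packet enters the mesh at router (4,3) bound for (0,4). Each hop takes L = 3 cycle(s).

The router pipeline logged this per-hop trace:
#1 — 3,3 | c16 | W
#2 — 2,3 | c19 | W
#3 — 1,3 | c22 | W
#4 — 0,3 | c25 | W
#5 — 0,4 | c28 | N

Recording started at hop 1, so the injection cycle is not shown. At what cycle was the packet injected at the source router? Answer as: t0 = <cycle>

t0 = 13

At hop 1 the cycle is 16; in general cyc_k = t0 + kL.
Subtract one hop: t0 = 16 − 3 = 13.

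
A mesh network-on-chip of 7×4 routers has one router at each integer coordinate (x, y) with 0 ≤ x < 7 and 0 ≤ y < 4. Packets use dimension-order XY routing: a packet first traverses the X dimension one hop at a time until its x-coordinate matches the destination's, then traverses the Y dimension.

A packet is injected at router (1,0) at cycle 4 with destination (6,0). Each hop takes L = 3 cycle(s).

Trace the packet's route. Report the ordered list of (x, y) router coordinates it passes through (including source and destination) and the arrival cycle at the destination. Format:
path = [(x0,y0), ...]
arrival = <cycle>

[0] x=1 y=0 t=4
[1] x=2 y=0 t=7 →E
[2] x=3 y=0 t=10 →E
[3] x=4 y=0 t=13 →E
[4] x=5 y=0 t=16 →E
[5] x=6 y=0 t=19 →E

path = [(1,0), (2,0), (3,0), (4,0), (5,0), (6,0)]
arrival = 19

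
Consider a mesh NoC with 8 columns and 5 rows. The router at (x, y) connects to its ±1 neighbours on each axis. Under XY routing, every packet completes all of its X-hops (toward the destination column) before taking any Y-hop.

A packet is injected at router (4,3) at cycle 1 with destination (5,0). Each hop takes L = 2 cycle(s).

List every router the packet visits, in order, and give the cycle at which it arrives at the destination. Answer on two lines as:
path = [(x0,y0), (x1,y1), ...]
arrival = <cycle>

path = [(4,3), (5,3), (5,2), (5,1), (5,0)]
arrival = 9

  0. router=(4,3) cycle=1 (inject)
  1. router=(5,3) cycle=3 dir=E
  2. router=(5,2) cycle=5 dir=S
  3. router=(5,1) cycle=7 dir=S
  4. router=(5,0) cycle=9 dir=S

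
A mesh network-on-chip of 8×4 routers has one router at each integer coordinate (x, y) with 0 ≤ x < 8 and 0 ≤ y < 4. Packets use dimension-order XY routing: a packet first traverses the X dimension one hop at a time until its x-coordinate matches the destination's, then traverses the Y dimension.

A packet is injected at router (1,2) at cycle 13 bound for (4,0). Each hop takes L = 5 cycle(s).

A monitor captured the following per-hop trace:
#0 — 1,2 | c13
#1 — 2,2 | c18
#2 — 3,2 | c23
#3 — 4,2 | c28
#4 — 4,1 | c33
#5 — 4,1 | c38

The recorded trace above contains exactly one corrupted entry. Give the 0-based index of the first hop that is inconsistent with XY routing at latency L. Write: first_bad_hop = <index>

first_bad_hop = 5

[1] (+1,+0) / 5c ⇒ ok
[2] (+1,+0) / 5c ⇒ ok
[3] (+1,+0) / 5c ⇒ ok
[4] (+0,-1) / 5c ⇒ ok
[5] (+0,+0) / 5c ⇒ BAD: non-unit step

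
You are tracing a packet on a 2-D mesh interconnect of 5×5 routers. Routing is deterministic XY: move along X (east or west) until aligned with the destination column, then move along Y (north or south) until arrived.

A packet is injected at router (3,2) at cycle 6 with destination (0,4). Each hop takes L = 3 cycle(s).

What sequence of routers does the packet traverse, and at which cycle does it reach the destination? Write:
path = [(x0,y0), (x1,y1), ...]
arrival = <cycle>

src (3,2)  cyc=6
W→(2,2)  cyc=9
W→(1,2)  cyc=12
W→(0,2)  cyc=15
N→(0,3)  cyc=18
N→(0,4)  cyc=21

path = [(3,2), (2,2), (1,2), (0,2), (0,3), (0,4)]
arrival = 21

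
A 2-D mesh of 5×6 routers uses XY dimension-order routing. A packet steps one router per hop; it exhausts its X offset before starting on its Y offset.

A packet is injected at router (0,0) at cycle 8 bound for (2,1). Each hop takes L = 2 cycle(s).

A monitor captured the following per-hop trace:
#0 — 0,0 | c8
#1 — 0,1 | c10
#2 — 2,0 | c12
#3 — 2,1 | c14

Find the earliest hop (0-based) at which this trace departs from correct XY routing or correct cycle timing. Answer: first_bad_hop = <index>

hop 1: step (+0,+1), +2 cyc — BAD: Y-move but x=0≠2

first_bad_hop = 1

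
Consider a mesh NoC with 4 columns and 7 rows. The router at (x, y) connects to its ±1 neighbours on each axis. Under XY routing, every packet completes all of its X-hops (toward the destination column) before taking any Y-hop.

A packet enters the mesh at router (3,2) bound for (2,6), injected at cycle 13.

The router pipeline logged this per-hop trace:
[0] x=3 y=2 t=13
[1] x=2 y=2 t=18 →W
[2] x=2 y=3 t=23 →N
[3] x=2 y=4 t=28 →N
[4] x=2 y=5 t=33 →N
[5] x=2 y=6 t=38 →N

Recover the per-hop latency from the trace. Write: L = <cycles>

From hop 0 (13) to hop 1 (18): +5 cycles.
That increment is L by definition: L = 5.

L = 5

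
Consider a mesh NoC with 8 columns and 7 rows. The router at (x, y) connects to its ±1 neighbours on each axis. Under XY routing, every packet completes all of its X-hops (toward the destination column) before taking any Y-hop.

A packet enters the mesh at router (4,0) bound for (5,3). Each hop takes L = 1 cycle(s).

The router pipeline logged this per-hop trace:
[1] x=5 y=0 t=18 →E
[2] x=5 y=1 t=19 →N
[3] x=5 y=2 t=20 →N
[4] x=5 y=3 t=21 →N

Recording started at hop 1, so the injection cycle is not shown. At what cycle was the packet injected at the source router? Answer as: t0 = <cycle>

t0 = 17

The first recorded entry is hop 1 at cycle 18.
Subtract one hop: t0 = 18 − 1 = 17.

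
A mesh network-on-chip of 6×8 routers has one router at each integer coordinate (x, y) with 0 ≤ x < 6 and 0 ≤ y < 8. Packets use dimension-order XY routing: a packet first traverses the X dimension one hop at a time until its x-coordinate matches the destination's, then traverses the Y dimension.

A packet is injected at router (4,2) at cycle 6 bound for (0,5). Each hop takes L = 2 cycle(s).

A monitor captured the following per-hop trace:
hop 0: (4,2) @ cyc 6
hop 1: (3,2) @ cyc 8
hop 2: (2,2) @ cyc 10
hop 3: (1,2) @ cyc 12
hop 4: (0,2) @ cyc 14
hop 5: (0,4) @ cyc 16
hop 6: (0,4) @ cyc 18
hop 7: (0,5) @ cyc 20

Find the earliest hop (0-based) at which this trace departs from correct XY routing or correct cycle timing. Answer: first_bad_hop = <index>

first_bad_hop = 5

  1: Δx=-1 Δy=+0 Δt=2 [ok]
  2: Δx=-1 Δy=+0 Δt=2 [ok]
  3: Δx=-1 Δy=+0 Δt=2 [ok]
  4: Δx=-1 Δy=+0 Δt=2 [ok]
  5: Δx=+0 Δy=+2 Δt=2 [BAD: non-unit step]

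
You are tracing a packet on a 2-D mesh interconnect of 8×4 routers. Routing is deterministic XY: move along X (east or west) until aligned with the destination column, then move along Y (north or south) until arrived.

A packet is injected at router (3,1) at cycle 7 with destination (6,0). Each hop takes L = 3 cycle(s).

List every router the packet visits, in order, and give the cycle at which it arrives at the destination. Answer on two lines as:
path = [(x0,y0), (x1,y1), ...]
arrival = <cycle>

t=7: at (3,1)
t=10: at (4,1) after E
t=13: at (5,1) after E
t=16: at (6,1) after E
t=19: at (6,0) after S

path = [(3,1), (4,1), (5,1), (6,1), (6,0)]
arrival = 19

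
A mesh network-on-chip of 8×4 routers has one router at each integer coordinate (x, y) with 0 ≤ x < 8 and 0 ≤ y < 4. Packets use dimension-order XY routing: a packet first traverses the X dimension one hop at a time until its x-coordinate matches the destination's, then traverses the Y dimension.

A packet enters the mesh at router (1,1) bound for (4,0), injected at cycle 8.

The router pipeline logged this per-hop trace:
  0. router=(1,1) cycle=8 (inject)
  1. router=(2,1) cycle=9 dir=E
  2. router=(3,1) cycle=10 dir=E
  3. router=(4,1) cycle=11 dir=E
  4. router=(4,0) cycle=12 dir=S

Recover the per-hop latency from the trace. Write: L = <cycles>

Δcyc across hop 0→1: 9 − 8 = 1.
That increment is L by definition: L = 1.

L = 1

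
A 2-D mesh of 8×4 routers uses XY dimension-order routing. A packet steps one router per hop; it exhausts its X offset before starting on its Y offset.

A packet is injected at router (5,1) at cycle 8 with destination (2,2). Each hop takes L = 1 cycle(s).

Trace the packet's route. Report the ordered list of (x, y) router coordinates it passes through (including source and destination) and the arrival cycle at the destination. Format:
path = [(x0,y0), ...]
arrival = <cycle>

hop 0: (5,1) @ cyc 8
hop 1: (4,1) @ cyc 9  [W]
hop 2: (3,1) @ cyc 10  [W]
hop 3: (2,1) @ cyc 11  [W]
hop 4: (2,2) @ cyc 12  [N]

path = [(5,1), (4,1), (3,1), (2,1), (2,2)]
arrival = 12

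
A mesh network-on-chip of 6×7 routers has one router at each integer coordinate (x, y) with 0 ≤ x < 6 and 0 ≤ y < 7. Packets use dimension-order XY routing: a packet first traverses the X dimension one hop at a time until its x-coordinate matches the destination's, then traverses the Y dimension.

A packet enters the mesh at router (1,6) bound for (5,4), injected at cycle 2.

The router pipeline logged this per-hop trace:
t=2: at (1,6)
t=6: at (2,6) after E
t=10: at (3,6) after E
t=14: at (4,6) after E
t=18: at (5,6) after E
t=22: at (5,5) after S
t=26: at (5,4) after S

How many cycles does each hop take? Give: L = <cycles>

L = 4

cyc[1] − cyc[0] = 6 − 2 = 4.
Each hop adds L, hence L = 4.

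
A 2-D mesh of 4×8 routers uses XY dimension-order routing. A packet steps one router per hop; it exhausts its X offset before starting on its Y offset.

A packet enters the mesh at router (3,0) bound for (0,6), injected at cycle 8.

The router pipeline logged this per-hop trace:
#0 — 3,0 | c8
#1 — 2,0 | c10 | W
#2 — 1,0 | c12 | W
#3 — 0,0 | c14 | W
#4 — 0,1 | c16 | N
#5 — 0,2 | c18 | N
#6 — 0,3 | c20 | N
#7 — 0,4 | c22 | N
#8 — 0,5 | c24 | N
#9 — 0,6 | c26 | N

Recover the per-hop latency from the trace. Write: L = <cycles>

Between hops 0 and 1 the cycle counter advances 10 − 8 = 2.
Each hop adds L, hence L = 2.

L = 2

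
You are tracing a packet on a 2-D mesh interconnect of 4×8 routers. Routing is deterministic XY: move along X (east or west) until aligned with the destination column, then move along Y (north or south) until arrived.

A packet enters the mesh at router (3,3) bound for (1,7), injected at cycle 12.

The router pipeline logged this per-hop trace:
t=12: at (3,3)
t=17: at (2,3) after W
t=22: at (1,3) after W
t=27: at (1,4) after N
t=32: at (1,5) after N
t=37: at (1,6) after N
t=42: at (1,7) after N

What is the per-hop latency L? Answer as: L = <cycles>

L = 5

Between hops 0 and 1 the cycle counter advances 17 − 12 = 5.
Per-hop latency L = Δcyc = 5.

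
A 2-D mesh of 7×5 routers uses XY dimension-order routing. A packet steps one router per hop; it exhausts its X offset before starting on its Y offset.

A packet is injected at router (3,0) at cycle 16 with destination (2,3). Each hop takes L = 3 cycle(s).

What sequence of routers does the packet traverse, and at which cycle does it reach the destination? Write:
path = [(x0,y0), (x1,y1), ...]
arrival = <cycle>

hop 0: (3,0) @ cyc 16
hop 1: (2,0) @ cyc 19  [W]
hop 2: (2,1) @ cyc 22  [N]
hop 3: (2,2) @ cyc 25  [N]
hop 4: (2,3) @ cyc 28  [N]

path = [(3,0), (2,0), (2,1), (2,2), (2,3)]
arrival = 28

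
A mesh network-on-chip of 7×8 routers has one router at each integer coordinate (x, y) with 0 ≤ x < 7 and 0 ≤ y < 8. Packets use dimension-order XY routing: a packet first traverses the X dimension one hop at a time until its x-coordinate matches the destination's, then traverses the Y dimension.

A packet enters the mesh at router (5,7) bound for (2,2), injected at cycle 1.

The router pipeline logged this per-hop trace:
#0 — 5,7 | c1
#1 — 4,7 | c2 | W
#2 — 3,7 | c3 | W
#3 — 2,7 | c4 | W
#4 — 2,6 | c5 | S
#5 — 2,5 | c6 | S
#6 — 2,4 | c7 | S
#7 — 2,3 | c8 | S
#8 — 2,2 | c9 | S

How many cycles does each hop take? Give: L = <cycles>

L = 1

Between hops 0 and 1 the cycle counter advances 2 − 1 = 1.
That increment is L by definition: L = 1.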